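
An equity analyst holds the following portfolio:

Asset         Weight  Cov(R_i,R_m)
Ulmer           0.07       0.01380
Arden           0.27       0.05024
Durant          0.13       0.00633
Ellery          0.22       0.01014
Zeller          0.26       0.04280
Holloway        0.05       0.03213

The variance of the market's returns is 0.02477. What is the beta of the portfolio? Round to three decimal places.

β_Ulmer = 0.01380 / 0.02477 = 0.5571
β_Arden = 0.05024 / 0.02477 = 2.0283
β_Durant = 0.00633 / 0.02477 = 0.2556
β_Ellery = 0.01014 / 0.02477 = 0.4094
β_Zeller = 0.04280 / 0.02477 = 1.7279
β_Holloway = 0.03213 / 0.02477 = 1.2971
β_P = Σ w_i β_i = 0.07×0.5571 + 0.27×2.0283 + 0.13×0.2556 + 0.22×0.4094 + 0.26×1.7279 + 0.05×1.2971 = 1.2240

1.224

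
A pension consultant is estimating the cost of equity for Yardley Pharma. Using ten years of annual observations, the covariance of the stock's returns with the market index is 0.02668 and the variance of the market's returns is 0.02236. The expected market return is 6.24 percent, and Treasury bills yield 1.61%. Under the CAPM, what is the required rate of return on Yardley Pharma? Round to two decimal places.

β = Cov(R_i, R_m) / Var(R_m) = 0.02668 / 0.02236 = 1.1932
MRP = 6.24% − 1.61% = 4.63%
E(R) = R_f + β × MRP = 1.61% + 1.1932 × 4.63% = 7.13%

7.13%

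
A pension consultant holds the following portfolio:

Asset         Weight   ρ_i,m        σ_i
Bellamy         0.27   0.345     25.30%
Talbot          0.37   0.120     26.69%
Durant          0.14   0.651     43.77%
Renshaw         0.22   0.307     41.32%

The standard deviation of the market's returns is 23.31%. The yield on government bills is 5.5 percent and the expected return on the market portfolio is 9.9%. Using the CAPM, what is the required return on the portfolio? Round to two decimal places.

7.45%

β_Bellamy = 0.345 × 25.30% / 23.31% = 0.3745
β_Talbot = 0.120 × 26.69% / 23.31% = 0.1374
β_Durant = 0.651 × 43.77% / 23.31% = 1.2224
β_Renshaw = 0.307 × 41.32% / 23.31% = 0.5442
β_P = Σ w_i β_i = 0.27×0.3745 + 0.37×0.1374 + 0.14×1.2224 + 0.22×0.5442 = 0.4428
MRP = 9.9% − 5.5% = 4.40%
E(R_P) = R_f + β_P × MRP = 5.5% + 0.4428 × 4.4% = 7.45%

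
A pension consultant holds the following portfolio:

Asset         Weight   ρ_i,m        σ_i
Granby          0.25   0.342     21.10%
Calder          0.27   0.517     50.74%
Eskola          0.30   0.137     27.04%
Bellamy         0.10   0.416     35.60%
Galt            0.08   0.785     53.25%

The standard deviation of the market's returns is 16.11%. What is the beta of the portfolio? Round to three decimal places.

0.920

β_Granby = 0.342 × 21.10% / 16.11% = 0.4479
β_Calder = 0.517 × 50.74% / 16.11% = 1.6283
β_Eskola = 0.137 × 27.04% / 16.11% = 0.2299
β_Bellamy = 0.416 × 35.60% / 16.11% = 0.9193
β_Galt = 0.785 × 53.25% / 16.11% = 2.5947
β_P = Σ w_i β_i = 0.25×0.4479 + 0.27×1.6283 + 0.30×0.2299 + 0.10×0.9193 + 0.08×2.5947 = 0.9201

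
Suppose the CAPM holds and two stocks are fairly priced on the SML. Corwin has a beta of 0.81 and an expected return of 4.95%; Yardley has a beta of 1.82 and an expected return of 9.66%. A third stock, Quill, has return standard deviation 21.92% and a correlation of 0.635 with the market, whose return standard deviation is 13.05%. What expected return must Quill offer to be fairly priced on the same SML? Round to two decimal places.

MRP = (9.66% − 4.95%) / (1.82 − 0.81) = 4.6634%
R_f = 4.95% − 0.81 × 4.6634% = 1.1726%
β_Quill = ρ·σ_i/σ_m = 0.635 × 21.92 / 13.05 = 1.0666
E(R_Quill) = R_f + β × MRP = 1.1726% + 1.0666 × 4.6634% = 6.15%

6.15%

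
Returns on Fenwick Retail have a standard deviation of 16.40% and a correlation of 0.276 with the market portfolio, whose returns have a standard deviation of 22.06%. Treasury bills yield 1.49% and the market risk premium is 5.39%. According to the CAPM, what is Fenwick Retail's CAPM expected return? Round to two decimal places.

2.60%

β = ρ × σ_i / σ_m = 0.276 × 16.40% / 22.06% = 0.2052
E(R) = 1.49% + 0.2052 × 5.39% = 2.60%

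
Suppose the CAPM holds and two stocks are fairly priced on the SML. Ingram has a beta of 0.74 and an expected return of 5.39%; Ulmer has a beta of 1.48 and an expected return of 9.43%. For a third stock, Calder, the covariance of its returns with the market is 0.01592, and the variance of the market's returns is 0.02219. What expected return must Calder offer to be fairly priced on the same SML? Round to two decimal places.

MRP = (9.43% − 5.39%) / (1.48 − 0.74) = 5.4595%
R_f = 5.39% − 0.74 × 5.4595% = 1.3500%
β_Calder = Cov / Var(R_m) = 0.01592 / 0.02219 = 0.7174
E(R_Calder) = R_f + β × MRP = 1.3500% + 0.7174 × 5.4595% = 5.27%

5.27%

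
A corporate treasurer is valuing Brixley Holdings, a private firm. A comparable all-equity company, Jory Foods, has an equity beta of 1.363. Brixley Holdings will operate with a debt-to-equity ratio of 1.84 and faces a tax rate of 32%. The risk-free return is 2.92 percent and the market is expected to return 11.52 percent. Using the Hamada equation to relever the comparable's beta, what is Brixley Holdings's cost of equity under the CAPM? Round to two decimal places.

β_L = β_U × [1 + (1 − t)(D/E)] = 1.363 × [1 + (1 − 0.32) × 1.84]
    = 1.363 × [1 + 0.68 × 1.84] = 1.363 × 2.2512 = 3.0684
MRP = 11.52% − 2.92% = 8.60%
E(R) = R_f + β_L × MRP = 2.92% + 3.0684 × 8.60% = 29.31%

29.31%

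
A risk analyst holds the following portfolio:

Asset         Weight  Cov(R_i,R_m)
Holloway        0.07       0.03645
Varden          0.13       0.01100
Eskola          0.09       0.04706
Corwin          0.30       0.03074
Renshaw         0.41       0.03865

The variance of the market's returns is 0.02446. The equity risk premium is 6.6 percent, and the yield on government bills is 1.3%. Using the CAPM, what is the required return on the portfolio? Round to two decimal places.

β_Holloway = 0.03645 / 0.02446 = 1.4902
β_Varden = 0.01100 / 0.02446 = 0.4497
β_Eskola = 0.04706 / 0.02446 = 1.9240
β_Corwin = 0.03074 / 0.02446 = 1.2567
β_Renshaw = 0.03865 / 0.02446 = 1.5801
β_P = Σ w_i β_i = 0.07×1.4902 + 0.13×0.4497 + 0.09×1.9240 + 0.30×1.2567 + 0.41×1.5801 = 1.3608
E(R_P) = R_f + β_P × MRP = 1.3% + 1.3608 × 6.6% = 10.28%

10.28%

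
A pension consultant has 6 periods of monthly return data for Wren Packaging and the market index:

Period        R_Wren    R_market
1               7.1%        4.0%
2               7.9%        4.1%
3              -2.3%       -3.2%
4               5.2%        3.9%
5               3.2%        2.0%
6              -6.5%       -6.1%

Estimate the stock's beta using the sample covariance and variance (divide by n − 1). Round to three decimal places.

1.285

Mean R_i = (7.1 + 7.9 − 2.3 + 5.2 + 3.2 − 6.5) / 6 = 2.4333%
Mean R_m = (4.0 + 4.1 − 3.2 + 3.9 + 2.0 − 6.1) / 6 = 0.7833%
Σ(R_i − R̄_i)(R_m − R̄_m) = 123.0433  ⇒  Cov = 123.0433 / 5 = 24.6087
Σ(R_m − R̄_m)² = 95.7883  ⇒  Var(R_m) = 95.7883 / 5 = 19.1577
β = Cov / Var(R_m) = 24.6087 / 19.1577 = 1.2845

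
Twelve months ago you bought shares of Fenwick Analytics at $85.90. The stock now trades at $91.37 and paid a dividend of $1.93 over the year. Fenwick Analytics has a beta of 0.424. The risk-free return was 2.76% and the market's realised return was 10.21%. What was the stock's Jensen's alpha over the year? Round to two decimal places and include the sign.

+2.70%

Realised HPR = (P1 + D1 − P0) / P0 = (91.37 + 1.93 − 85.90) / 85.90 = 7.40 / 85.90 = 8.6147%
MRP = 10.21% − 2.76% = 7.45%
CAPM required = R_f + β·MRP = 2.76% + 0.424 × 7.45% = 5.91880%
α = realised − required = 8.6147% − 5.91880% = +2.70%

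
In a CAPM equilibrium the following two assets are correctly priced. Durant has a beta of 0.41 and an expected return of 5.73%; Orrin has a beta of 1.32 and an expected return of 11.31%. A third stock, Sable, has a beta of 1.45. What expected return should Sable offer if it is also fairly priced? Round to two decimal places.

MRP (SML slope) = (11.31% − 5.73%) / (1.32 − 0.41) = 5.58% / 0.91 = 6.1319%
R_f (intercept) = 5.73% − 0.41 × 6.1319% = 3.2159%
E(R_Sable) = R_f + β × MRP = 3.2159% + 1.45 × 6.1319% = 12.11%

12.11%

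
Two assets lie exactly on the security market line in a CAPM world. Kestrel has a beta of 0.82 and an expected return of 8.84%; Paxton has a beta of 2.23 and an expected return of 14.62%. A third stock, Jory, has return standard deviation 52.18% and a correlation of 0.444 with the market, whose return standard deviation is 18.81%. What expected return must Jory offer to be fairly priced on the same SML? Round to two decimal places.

10.53%

MRP = (14.62% − 8.84%) / (2.23 − 0.82) = 4.0993%
R_f = 8.84% − 0.82 × 4.0993% = 5.4786%
β_Jory = ρ·σ_i/σ_m = 0.444 × 52.18 / 18.81 = 1.2317
E(R_Jory) = R_f + β × MRP = 5.4786% + 1.2317 × 4.0993% = 10.53%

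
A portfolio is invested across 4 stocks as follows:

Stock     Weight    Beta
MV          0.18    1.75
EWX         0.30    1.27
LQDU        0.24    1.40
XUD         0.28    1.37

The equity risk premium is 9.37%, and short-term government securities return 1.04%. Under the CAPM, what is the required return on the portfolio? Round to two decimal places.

β_P = Σ w_i β_i = 0.18×1.75 + 0.30×1.27 + 0.24×1.40 + 0.28×1.37 = 1.4156
E(R_P) = R_f + β_P × MRP = 1.04% + 1.4156 × 9.37% = 14.30%

14.30%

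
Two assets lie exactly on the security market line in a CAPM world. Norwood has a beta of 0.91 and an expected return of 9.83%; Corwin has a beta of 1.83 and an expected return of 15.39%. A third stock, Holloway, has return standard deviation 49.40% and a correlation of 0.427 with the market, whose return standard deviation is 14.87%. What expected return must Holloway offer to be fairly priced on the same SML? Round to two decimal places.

12.90%

MRP = (15.39% − 9.83%) / (1.83 − 0.91) = 6.0435%
R_f = 9.83% − 0.91 × 6.0435% = 4.3304%
β_Holloway = ρ·σ_i/σ_m = 0.427 × 49.40 / 14.87 = 1.4185
E(R_Holloway) = R_f + β × MRP = 4.3304% + 1.4185 × 6.0435% = 12.90%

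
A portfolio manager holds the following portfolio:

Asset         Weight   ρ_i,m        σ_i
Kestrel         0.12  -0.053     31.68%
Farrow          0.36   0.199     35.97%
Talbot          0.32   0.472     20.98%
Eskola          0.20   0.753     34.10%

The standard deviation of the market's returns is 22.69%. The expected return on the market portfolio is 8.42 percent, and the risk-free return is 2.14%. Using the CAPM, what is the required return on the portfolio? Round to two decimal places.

β_Kestrel = -0.053 × 31.68% / 22.69% = -0.0740
β_Farrow = 0.199 × 35.97% / 22.69% = 0.3155
β_Talbot = 0.472 × 20.98% / 22.69% = 0.4364
β_Eskola = 0.753 × 34.10% / 22.69% = 1.1317
β_P = Σ w_i β_i = 0.12×-0.0740 + 0.36×0.3155 + 0.32×0.4364 + 0.20×1.1317 = 0.4707
MRP = 8.42% − 2.14% = 6.28%
E(R_P) = R_f + β_P × MRP = 2.14% + 0.4707 × 6.28% = 5.10%

5.10%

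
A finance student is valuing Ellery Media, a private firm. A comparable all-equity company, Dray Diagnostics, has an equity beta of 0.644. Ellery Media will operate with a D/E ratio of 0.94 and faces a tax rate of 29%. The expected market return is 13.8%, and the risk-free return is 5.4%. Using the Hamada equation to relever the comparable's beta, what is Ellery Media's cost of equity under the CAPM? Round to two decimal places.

β_L = β_U × [1 + (1 − t)(D/E)] = 0.644 × [1 + (1 − 0.29) × 0.94]
    = 0.644 × [1 + 0.71 × 0.94] = 0.644 × 1.6674 = 1.0738
MRP = 13.8% − 5.4% = 8.40%
E(R) = R_f + β_L × MRP = 5.4% + 1.0738 × 8.4% = 14.42%

14.42%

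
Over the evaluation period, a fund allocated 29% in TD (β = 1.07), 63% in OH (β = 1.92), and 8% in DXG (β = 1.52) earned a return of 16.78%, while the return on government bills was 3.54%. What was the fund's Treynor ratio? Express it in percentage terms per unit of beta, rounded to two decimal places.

8.07%

β_P = 0.29×1.07 + 0.63×1.92 + 0.08×1.52 = 1.6415
Treynor = (R_P − R_f) / β_P = (16.78% − 3.54%) / 1.6415 = 13.24% / 1.6415 = 8.07%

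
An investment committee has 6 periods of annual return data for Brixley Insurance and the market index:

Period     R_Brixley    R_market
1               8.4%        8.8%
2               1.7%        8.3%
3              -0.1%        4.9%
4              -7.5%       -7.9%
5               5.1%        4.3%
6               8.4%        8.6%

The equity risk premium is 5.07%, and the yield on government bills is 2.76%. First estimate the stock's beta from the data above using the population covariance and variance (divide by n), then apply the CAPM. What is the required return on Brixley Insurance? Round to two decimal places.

6.97%

Mean R_i = (8.4 + 1.7 − 0.1 − 7.5 + 5.1 + 8.4) / 6 = 2.6667%
Mean R_m = (8.8 + 8.3 + 4.9 − 7.9 + 4.3 + 8.6) / 6 = 4.5000%
Σ(R_i − R̄_i)(R_m − R̄_m) = 168.9600  ⇒  Cov = 168.9600 / 6 = 28.1600
Σ(R_m − R̄_m)² = 203.7000  ⇒  Var(R_m) = 203.7000 / 6 = 33.9500
β = Cov / Var(R_m) = 28.1600 / 33.9500 = 0.8295
E(R) = R_f + β × MRP = 2.76% + 0.8295 × 5.07% = 6.97%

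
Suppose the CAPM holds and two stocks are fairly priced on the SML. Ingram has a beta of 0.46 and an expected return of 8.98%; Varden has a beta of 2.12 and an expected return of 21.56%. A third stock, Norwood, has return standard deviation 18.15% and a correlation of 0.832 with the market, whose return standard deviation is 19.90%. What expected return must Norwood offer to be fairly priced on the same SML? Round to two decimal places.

MRP = (21.56% − 8.98%) / (2.12 − 0.46) = 7.5783%
R_f = 8.98% − 0.46 × 7.5783% = 5.4940%
β_Norwood = ρ·σ_i/σ_m = 0.832 × 18.15 / 19.90 = 0.7588
E(R_Norwood) = R_f + β × MRP = 5.4940% + 0.7588 × 7.5783% = 11.24%

11.24%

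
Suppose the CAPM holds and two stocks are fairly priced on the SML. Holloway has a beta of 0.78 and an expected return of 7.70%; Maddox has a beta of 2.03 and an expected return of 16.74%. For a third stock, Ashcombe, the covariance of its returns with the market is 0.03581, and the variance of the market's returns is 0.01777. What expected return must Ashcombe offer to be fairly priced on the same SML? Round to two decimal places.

16.63%

MRP = (16.74% − 7.70%) / (2.03 − 0.78) = 7.2320%
R_f = 7.70% − 0.78 × 7.2320% = 2.0590%
β_Ashcombe = Cov / Var(R_m) = 0.03581 / 0.01777 = 2.0152
E(R_Ashcombe) = R_f + β × MRP = 2.0590% + 2.0152 × 7.2320% = 16.63%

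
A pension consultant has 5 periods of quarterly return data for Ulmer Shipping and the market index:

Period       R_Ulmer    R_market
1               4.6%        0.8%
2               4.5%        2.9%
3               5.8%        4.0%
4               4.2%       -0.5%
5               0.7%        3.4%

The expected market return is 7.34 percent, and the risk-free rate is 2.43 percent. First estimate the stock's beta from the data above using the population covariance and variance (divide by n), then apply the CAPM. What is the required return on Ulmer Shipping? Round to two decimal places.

1.83%

Mean R_i = (4.6 + 4.5 + 5.8 + 4.2 + 0.7) / 5 = 3.9600%
Mean R_m = (0.8 + 2.9 + 4.0 − 0.5 + 3.4) / 5 = 2.1200%
Σ(R_i − R̄_i)(R_m − R̄_m) = -1.7660  ⇒  Cov = -1.7660 / 5 = -0.3532
Σ(R_m − R̄_m)² = 14.3880  ⇒  Var(R_m) = 14.3880 / 5 = 2.8776
β = Cov / Var(R_m) = -0.3532 / 2.8776 = -0.1227
MRP = 7.34% − 2.43% = 4.91%
E(R) = R_f + β × MRP = 2.43% + -0.1227 × 4.91% = 1.83%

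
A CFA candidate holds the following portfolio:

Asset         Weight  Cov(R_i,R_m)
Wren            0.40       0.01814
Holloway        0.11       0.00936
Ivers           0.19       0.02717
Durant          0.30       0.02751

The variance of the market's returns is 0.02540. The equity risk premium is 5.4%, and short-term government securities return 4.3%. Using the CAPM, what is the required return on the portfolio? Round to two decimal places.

β_Wren = 0.01814 / 0.02540 = 0.7142
β_Holloway = 0.00936 / 0.02540 = 0.3685
β_Ivers = 0.02717 / 0.02540 = 1.0697
β_Durant = 0.02751 / 0.02540 = 1.0831
β_P = Σ w_i β_i = 0.40×0.7142 + 0.11×0.3685 + 0.19×1.0697 + 0.30×1.0831 = 0.8544
E(R_P) = R_f + β_P × MRP = 4.3% + 0.8544 × 5.4% = 8.91%

8.91%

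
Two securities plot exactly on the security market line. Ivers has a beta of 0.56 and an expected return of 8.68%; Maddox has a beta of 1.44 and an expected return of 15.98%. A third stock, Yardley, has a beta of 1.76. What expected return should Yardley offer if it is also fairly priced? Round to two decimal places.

MRP (SML slope) = (15.98% − 8.68%) / (1.44 − 0.56) = 7.30% / 0.88 = 8.2955%
R_f (intercept) = 8.68% − 0.56 × 8.2955% = 4.0345%
E(R_Yardley) = R_f + β × MRP = 4.0345% + 1.76 × 8.2955% = 18.63%

18.63%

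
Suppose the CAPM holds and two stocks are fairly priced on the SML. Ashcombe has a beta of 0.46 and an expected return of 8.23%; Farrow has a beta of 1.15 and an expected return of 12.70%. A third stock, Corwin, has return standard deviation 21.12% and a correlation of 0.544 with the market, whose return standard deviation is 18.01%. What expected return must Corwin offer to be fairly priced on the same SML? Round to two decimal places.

MRP = (12.70% − 8.23%) / (1.15 − 0.46) = 6.4783%
R_f = 8.23% − 0.46 × 6.4783% = 5.2500%
β_Corwin = ρ·σ_i/σ_m = 0.544 × 21.12 / 18.01 = 0.6379
E(R_Corwin) = R_f + β × MRP = 5.2500% + 0.6379 × 6.4783% = 9.38%

9.38%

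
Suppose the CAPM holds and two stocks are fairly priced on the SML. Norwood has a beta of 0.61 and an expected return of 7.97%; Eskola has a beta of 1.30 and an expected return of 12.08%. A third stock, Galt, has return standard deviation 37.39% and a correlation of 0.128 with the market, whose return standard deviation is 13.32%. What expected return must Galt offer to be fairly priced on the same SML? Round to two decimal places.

MRP = (12.08% − 7.97%) / (1.30 − 0.61) = 5.9565%
R_f = 7.97% − 0.61 × 5.9565% = 4.3365%
β_Galt = ρ·σ_i/σ_m = 0.128 × 37.39 / 13.32 = 0.3593
E(R_Galt) = R_f + β × MRP = 4.3365% + 0.3593 × 5.9565% = 6.48%

6.48%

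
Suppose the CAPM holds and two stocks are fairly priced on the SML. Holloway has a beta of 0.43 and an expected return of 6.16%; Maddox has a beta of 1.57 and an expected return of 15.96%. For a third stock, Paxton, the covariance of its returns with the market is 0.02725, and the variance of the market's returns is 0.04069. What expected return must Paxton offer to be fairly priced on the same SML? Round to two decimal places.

8.22%

MRP = (15.96% − 6.16%) / (1.57 − 0.43) = 8.5965%
R_f = 6.16% − 0.43 × 8.5965% = 2.4635%
β_Paxton = Cov / Var(R_m) = 0.02725 / 0.04069 = 0.6697
E(R_Paxton) = R_f + β × MRP = 2.4635% + 0.6697 × 8.5965% = 8.22%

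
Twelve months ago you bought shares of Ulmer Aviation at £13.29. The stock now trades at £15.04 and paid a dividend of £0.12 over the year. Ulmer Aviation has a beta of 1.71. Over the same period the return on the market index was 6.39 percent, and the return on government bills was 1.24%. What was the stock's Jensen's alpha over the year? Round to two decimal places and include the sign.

Realised HPR = (P1 + D1 − P0) / P0 = (15.04 + 0.12 − 13.29) / 13.29 = 1.87 / 13.29 = 14.0707%
MRP = 6.39% − 1.24% = 5.15%
CAPM required = R_f + β·MRP = 1.24% + 1.71 × 5.15% = 10.0465%
α = realised − required = 14.0707% − 10.0465% = +4.02%

+4.02%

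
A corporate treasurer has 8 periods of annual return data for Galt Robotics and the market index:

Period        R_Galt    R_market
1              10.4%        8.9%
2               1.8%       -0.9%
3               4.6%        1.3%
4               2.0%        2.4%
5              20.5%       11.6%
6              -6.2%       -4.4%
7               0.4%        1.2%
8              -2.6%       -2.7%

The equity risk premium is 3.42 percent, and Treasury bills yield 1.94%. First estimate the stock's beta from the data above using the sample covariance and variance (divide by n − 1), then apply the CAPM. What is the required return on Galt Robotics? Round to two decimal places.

Mean R_i = (10.4 + 1.8 + 4.6 + 2.0 + 20.5 − 6.2 + 0.4 − 2.6) / 8 = 3.8625%
Mean R_m = (8.9 − 0.9 + 1.3 + 2.4 + 11.6 − 4.4 + 1.2 − 2.7) / 8 = 2.1750%
Σ(R_i − R̄_i)(R_m − R̄_m) = 307.0925  ⇒  Cov = 307.0925 / 7 = 43.8704
Σ(R_m − R̄_m)² = 212.2750  ⇒  Var(R_m) = 212.2750 / 7 = 30.3250
β = Cov / Var(R_m) = 43.8704 / 30.3250 = 1.4467
E(R) = R_f + β × MRP = 1.94% + 1.4467 × 3.42% = 6.89%

6.89%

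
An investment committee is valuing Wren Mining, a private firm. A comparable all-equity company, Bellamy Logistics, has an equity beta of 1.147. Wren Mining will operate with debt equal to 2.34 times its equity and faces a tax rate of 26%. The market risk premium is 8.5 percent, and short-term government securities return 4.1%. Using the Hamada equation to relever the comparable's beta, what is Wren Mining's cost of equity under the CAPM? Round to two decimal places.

β_L = β_U × [1 + (1 − t)(D/E)] = 1.147 × [1 + (1 − 0.26) × 2.34]
    = 1.147 × [1 + 0.74 × 2.34] = 1.147 × 2.7316 = 3.1331
E(R) = R_f + β_L × MRP = 4.1% + 3.1331 × 8.5% = 30.73%

30.73%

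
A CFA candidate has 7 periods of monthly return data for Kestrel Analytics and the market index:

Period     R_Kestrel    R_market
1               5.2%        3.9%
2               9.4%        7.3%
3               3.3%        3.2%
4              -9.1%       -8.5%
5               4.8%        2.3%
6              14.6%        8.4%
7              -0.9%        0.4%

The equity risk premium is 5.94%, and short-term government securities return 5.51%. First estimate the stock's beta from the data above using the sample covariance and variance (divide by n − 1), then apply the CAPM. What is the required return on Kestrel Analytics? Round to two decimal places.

Mean R_i = (5.2 + 9.4 + 3.3 − 9.1 + 4.8 + 14.6 − 0.9) / 7 = 3.9000%
Mean R_m = (3.9 + 7.3 + 3.2 − 8.5 + 2.3 + 8.4 + 0.4) / 7 = 2.4286%
Σ(R_i − R̄_i)(R_m − R̄_m) = 243.8300  ⇒  Cov = 243.8300 / 6 = 40.6383
Σ(R_m − R̄_m)² = 185.7143  ⇒  Var(R_m) = 185.7143 / 6 = 30.9524
β = Cov / Var(R_m) = 40.6383 / 30.9524 = 1.3129
E(R) = R_f + β × MRP = 5.51% + 1.3129 × 5.94% = 13.31%

13.31%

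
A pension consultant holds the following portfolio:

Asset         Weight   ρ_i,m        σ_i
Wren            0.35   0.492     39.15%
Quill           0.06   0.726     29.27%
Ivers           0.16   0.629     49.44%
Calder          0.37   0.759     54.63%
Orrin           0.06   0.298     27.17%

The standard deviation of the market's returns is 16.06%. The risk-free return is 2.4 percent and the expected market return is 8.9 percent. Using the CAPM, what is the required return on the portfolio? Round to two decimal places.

14.06%

β_Wren = 0.492 × 39.15% / 16.06% = 1.1994
β_Quill = 0.726 × 29.27% / 16.06% = 1.3232
β_Ivers = 0.629 × 49.44% / 16.06% = 1.9363
β_Calder = 0.759 × 54.63% / 16.06% = 2.5818
β_Orrin = 0.298 × 27.17% / 16.06% = 0.5042
β_P = Σ w_i β_i = 0.35×1.1994 + 0.06×1.3232 + 0.16×1.9363 + 0.37×2.5818 + 0.06×0.5042 = 1.7945
MRP = 8.9% − 2.4% = 6.50%
E(R_P) = R_f + β_P × MRP = 2.4% + 1.7945 × 6.5% = 14.06%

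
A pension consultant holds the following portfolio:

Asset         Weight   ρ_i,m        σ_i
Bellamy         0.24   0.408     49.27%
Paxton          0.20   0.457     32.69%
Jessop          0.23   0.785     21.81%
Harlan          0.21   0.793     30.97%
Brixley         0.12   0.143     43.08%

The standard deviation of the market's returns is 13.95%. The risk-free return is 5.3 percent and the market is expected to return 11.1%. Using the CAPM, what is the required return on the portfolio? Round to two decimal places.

12.64%

β_Bellamy = 0.408 × 49.27% / 13.95% = 1.4410
β_Paxton = 0.457 × 32.69% / 13.95% = 1.0709
β_Jessop = 0.785 × 21.81% / 13.95% = 1.2273
β_Harlan = 0.793 × 30.97% / 13.95% = 1.7605
β_Brixley = 0.143 × 43.08% / 13.95% = 0.4416
β_P = Σ w_i β_i = 0.24×1.4410 + 0.20×1.0709 + 0.23×1.2273 + 0.21×1.7605 + 0.12×0.4416 = 1.2650
MRP = 11.1% − 5.3% = 5.80%
E(R_P) = R_f + β_P × MRP = 5.3% + 1.2650 × 5.8% = 12.64%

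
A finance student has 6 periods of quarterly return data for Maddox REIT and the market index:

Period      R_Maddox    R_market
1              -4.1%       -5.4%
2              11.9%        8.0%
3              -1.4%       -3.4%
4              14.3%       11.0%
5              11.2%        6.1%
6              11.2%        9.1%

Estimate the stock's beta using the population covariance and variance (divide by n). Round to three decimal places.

1.122

Mean R_i = (-4.1 + 11.9 − 1.4 + 14.3 + 11.2 + 11.2) / 6 = 7.1833%
Mean R_m = (-5.4 + 8.0 − 3.4 + 11.0 + 6.1 + 9.1) / 6 = 4.2333%
Σ(R_i − R̄_i)(R_m − R̄_m) = 267.1833  ⇒  Cov = 267.1833 / 6 = 44.5306
Σ(R_m − R̄_m)² = 238.2133  ⇒  Var(R_m) = 238.2133 / 6 = 39.7022
β = Cov / Var(R_m) = 44.5306 / 39.7022 = 1.1216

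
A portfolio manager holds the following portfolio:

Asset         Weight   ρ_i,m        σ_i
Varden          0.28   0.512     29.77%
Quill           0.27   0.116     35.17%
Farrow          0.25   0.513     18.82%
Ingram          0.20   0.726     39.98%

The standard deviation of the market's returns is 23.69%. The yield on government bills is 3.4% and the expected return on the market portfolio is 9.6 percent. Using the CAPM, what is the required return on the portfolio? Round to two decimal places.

6.96%

β_Varden = 0.512 × 29.77% / 23.69% = 0.6434
β_Quill = 0.116 × 35.17% / 23.69% = 0.1722
β_Farrow = 0.513 × 18.82% / 23.69% = 0.4075
β_Ingram = 0.726 × 39.98% / 23.69% = 1.2252
β_P = Σ w_i β_i = 0.28×0.6434 + 0.27×0.1722 + 0.25×0.4075 + 0.20×1.2252 = 0.5736
MRP = 9.6% − 3.4% = 6.20%
E(R_P) = R_f + β_P × MRP = 3.4% + 0.5736 × 6.2% = 6.96%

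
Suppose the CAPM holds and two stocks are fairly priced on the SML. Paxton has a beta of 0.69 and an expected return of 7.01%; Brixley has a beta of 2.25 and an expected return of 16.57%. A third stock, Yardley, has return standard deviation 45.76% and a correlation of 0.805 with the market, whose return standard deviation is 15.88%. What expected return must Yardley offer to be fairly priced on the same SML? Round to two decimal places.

17.00%

MRP = (16.57% − 7.01%) / (2.25 − 0.69) = 6.1282%
R_f = 7.01% − 0.69 × 6.1282% = 2.7815%
β_Yardley = ρ·σ_i/σ_m = 0.805 × 45.76 / 15.88 = 2.3197
E(R_Yardley) = R_f + β × MRP = 2.7815% + 2.3197 × 6.1282% = 17.00%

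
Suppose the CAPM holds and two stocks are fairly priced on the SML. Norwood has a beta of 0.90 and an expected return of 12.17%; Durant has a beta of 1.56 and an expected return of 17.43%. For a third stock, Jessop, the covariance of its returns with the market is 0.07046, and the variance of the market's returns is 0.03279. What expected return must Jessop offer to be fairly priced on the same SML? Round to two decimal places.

22.12%

MRP = (17.43% − 12.17%) / (1.56 − 0.90) = 7.9697%
R_f = 12.17% − 0.90 × 7.9697% = 4.9973%
β_Jessop = Cov / Var(R_m) = 0.07046 / 0.03279 = 2.1488
E(R_Jessop) = R_f + β × MRP = 4.9973% + 2.1488 × 7.9697% = 22.12%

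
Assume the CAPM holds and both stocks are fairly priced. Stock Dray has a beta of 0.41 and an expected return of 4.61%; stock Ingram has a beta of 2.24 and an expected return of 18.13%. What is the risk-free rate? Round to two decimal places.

1.58%

Both satisfy E(R) = R_f + β·MRP, so the slope of the SML is
MRP = (18.13% − 4.61%) / (2.24 − 0.41) = 13.52% / 1.83 = 7.3880%
R_f = E(R_Dray) − β_Dray·MRP = 4.61% − 0.41 × 7.3880% = 1.5809%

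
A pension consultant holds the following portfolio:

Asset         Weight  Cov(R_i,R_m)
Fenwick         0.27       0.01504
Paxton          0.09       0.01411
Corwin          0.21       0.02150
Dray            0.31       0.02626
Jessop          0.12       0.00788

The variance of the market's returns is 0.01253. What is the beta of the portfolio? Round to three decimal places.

1.511

β_Fenwick = 0.01504 / 0.01253 = 1.2003
β_Paxton = 0.01411 / 0.01253 = 1.1261
β_Corwin = 0.02150 / 0.01253 = 1.7159
β_Dray = 0.02626 / 0.01253 = 2.0958
β_Jessop = 0.00788 / 0.01253 = 0.6289
β_P = Σ w_i β_i = 0.27×1.2003 + 0.09×1.1261 + 0.21×1.7159 + 0.31×2.0958 + 0.12×0.6289 = 1.5109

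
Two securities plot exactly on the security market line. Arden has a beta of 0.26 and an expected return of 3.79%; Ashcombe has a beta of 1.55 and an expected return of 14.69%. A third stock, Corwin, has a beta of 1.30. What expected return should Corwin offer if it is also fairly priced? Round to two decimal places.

MRP (SML slope) = (14.69% − 3.79%) / (1.55 − 0.26) = 10.90% / 1.29 = 8.4496%
R_f (intercept) = 3.79% − 0.26 × 8.4496% = 1.5931%
E(R_Corwin) = R_f + β × MRP = 1.5931% + 1.30 × 8.4496% = 12.58%

12.58%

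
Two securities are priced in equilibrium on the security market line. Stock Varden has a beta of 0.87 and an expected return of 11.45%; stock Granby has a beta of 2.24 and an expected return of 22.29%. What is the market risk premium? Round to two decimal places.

Both satisfy E(R) = R_f + β·MRP, so the slope of the SML is
MRP = (22.29% − 11.45%) / (2.24 − 0.87) = 10.84% / 1.37 = 7.9124%

7.91%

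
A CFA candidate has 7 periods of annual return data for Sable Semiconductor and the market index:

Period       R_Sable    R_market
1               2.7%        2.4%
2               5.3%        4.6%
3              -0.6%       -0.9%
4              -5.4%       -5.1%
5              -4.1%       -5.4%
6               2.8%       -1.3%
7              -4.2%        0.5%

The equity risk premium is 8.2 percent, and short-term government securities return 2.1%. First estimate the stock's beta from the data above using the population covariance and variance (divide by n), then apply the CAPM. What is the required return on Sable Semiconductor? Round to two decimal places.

9.47%

Mean R_i = (2.7 + 5.3 − 0.6 − 5.4 − 4.1 + 2.8 − 4.2) / 7 = -0.5000%
Mean R_m = (2.4 + 4.6 − 0.9 − 5.1 − 5.4 − 1.3 + 0.5) / 7 = -0.7429%
Σ(R_i − R̄_i)(R_m − R̄_m) = 72.7400  ⇒  Cov = 72.7400 / 7 = 10.3914
Σ(R_m − R̄_m)² = 80.9771  ⇒  Var(R_m) = 80.9771 / 7 = 11.5682
β = Cov / Var(R_m) = 10.3914 / 11.5682 = 0.8983
E(R) = R_f + β × MRP = 2.1% + 0.8983 × 8.2% = 9.47%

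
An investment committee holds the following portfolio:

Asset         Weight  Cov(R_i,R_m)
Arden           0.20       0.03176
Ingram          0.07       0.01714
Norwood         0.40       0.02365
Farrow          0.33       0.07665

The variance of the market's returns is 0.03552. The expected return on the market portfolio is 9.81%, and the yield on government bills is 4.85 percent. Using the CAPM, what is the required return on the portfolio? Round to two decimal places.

β_Arden = 0.03176 / 0.03552 = 0.8941
β_Ingram = 0.01714 / 0.03552 = 0.4825
β_Norwood = 0.02365 / 0.03552 = 0.6658
β_Farrow = 0.07665 / 0.03552 = 2.1579
β_P = Σ w_i β_i = 0.20×0.8941 + 0.07×0.4825 + 0.40×0.6658 + 0.33×2.1579 = 1.1910
MRP = 9.81% − 4.85% = 4.96%
E(R_P) = R_f + β_P × MRP = 4.85% + 1.1910 × 4.96% = 10.76%

10.76%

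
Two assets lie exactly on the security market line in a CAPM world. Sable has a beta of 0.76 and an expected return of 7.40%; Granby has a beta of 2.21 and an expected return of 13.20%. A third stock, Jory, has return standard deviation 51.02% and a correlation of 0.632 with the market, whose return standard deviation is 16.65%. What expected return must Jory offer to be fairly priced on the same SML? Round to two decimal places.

MRP = (13.20% − 7.40%) / (2.21 − 0.76) = 4.0000%
R_f = 7.40% − 0.76 × 4.0000% = 4.3600%
β_Jory = ρ·σ_i/σ_m = 0.632 × 51.02 / 16.65 = 1.9366
E(R_Jory) = R_f + β × MRP = 4.3600% + 1.9366 × 4.0000% = 12.11%

12.11%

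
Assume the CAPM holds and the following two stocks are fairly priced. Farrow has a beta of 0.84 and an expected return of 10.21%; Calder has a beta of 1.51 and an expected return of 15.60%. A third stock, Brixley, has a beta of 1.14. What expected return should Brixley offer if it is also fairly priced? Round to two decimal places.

12.62%

MRP (SML slope) = (15.60% − 10.21%) / (1.51 − 0.84) = 5.39% / 0.67 = 8.0448%
R_f (intercept) = 10.21% − 0.84 × 8.0448% = 3.4524%
E(R_Brixley) = R_f + β × MRP = 3.4524% + 1.14 × 8.0448% = 12.62%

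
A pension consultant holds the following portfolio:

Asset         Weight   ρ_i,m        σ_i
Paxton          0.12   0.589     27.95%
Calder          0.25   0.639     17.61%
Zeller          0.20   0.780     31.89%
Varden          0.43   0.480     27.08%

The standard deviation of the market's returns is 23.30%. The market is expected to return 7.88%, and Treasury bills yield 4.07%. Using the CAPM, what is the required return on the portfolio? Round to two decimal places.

β_Paxton = 0.589 × 27.95% / 23.30% = 0.7065
β_Calder = 0.639 × 17.61% / 23.30% = 0.4830
β_Zeller = 0.780 × 31.89% / 23.30% = 1.0676
β_Varden = 0.480 × 27.08% / 23.30% = 0.5579
β_P = Σ w_i β_i = 0.12×0.7065 + 0.25×0.4830 + 0.20×1.0676 + 0.43×0.5579 = 0.6589
MRP = 7.88% − 4.07% = 3.81%
E(R_P) = R_f + β_P × MRP = 4.07% + 0.6589 × 3.81% = 6.58%

6.58%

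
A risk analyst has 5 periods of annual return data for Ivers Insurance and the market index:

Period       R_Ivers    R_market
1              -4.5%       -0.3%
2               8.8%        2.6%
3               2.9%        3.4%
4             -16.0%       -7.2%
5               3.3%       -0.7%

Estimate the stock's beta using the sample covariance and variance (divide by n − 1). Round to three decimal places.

2.072

Mean R_i = (-4.5 + 8.8 + 2.9 − 16.0 + 3.3) / 5 = -1.1000%
Mean R_m = (-0.3 + 2.6 + 3.4 − 7.2 − 0.7) / 5 = -0.4400%
Σ(R_i − R̄_i)(R_m − R̄_m) = 144.5600  ⇒  Cov = 144.5600 / 4 = 36.1400
Σ(R_m − R̄_m)² = 69.7720  ⇒  Var(R_m) = 69.7720 / 4 = 17.4430
β = Cov / Var(R_m) = 36.1400 / 17.4430 = 2.0719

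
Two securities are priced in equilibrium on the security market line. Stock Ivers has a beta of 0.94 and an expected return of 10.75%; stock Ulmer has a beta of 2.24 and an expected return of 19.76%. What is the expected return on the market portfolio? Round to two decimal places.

11.17%

Both satisfy E(R) = R_f + β·MRP, so the slope of the SML is
MRP = (19.76% − 10.75%) / (2.24 − 0.94) = 9.01% / 1.30 = 6.9308%
R_f = E(R_Ivers) − β_Ivers·MRP = 10.75% − 0.94 × 6.9308% = 4.2350%
E(R_m) = R_f + MRP = 4.2350% + 6.9308% = 11.17%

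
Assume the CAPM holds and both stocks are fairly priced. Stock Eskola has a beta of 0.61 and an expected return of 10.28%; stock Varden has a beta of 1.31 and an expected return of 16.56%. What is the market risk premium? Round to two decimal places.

8.97%

Both satisfy E(R) = R_f + β·MRP, so the slope of the SML is
MRP = (16.56% − 10.28%) / (1.31 − 0.61) = 6.28% / 0.70 = 8.9714%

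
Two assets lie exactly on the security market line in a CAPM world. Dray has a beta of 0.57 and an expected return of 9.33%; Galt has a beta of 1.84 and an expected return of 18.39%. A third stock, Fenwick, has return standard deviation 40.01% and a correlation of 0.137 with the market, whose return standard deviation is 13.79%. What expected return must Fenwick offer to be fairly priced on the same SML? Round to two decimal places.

MRP = (18.39% − 9.33%) / (1.84 − 0.57) = 7.1339%
R_f = 9.33% − 0.57 × 7.1339% = 5.2637%
β_Fenwick = ρ·σ_i/σ_m = 0.137 × 40.01 / 13.79 = 0.3975
E(R_Fenwick) = R_f + β × MRP = 5.2637% + 0.3975 × 7.1339% = 8.10%

8.10%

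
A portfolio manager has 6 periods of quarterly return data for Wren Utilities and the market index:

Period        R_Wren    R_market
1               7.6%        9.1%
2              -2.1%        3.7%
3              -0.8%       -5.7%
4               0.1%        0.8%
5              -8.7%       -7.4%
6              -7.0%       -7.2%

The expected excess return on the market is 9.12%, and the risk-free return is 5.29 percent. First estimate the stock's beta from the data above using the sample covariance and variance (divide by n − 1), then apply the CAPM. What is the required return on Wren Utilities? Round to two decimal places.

12.01%

Mean R_i = (7.6 − 2.1 − 0.8 + 0.1 − 8.7 − 7.0) / 6 = -1.8167%
Mean R_m = (9.1 + 3.7 − 5.7 + 0.8 − 7.4 − 7.2) / 6 = -1.1167%
Σ(R_i − R̄_i)(R_m − R̄_m) = 168.6383  ⇒  Cov = 168.6383 / 5 = 33.7277
Σ(R_m − R̄_m)² = 228.7483  ⇒  Var(R_m) = 228.7483 / 5 = 45.7497
β = Cov / Var(R_m) = 33.7277 / 45.7497 = 0.7372
E(R) = R_f + β × MRP = 5.29% + 0.7372 × 9.12% = 12.01%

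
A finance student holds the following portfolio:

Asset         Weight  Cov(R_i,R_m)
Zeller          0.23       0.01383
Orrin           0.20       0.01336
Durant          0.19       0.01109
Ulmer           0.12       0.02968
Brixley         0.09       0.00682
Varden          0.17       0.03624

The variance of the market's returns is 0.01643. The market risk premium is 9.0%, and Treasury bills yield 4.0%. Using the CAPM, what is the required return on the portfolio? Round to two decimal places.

14.02%

β_Zeller = 0.01383 / 0.01643 = 0.8418
β_Orrin = 0.01336 / 0.01643 = 0.8131
β_Durant = 0.01109 / 0.01643 = 0.6750
β_Ulmer = 0.02968 / 0.01643 = 1.8065
β_Brixley = 0.00682 / 0.01643 = 0.4151
β_Varden = 0.03624 / 0.01643 = 2.2057
β_P = Σ w_i β_i = 0.23×0.8418 + 0.20×0.8131 + 0.19×0.6750 + 0.12×1.8065 + 0.09×0.4151 + 0.17×2.2057 = 1.1136
E(R_P) = R_f + β_P × MRP = 4.0% + 1.1136 × 9.0% = 14.02%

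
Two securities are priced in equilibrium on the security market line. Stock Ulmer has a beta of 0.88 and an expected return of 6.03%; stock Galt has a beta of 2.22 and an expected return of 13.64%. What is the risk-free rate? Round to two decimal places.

1.03%

Both satisfy E(R) = R_f + β·MRP, so the slope of the SML is
MRP = (13.64% − 6.03%) / (2.22 − 0.88) = 7.61% / 1.34 = 5.6791%
R_f = E(R_Ulmer) − β_Ulmer·MRP = 6.03% − 0.88 × 5.6791% = 1.0324%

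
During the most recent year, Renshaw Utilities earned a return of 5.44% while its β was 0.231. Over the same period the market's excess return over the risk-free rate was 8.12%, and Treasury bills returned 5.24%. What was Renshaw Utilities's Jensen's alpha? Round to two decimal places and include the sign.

-1.68%

CAPM benchmark = R_f + β(R_m − R_f) = 5.24% + 0.231 × 8.12% = 7.11572%
α = actual − benchmark = 5.44% − 7.11572% = -1.68%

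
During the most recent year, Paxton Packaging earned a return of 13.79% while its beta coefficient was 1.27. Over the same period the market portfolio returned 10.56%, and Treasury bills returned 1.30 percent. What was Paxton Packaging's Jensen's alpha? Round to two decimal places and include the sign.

Market excess return = 10.56% − 1.30% = 9.26%
CAPM benchmark = R_f + β(R_m − R_f) = 1.30% + 1.27 × 9.26% = 13.0602%
α = actual − benchmark = 13.79% − 13.0602% = +0.73%

+0.73%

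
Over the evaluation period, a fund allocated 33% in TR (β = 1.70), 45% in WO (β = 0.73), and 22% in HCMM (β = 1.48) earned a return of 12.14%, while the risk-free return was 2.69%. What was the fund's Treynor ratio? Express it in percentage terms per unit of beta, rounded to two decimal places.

β_P = 0.33×1.70 + 0.45×0.73 + 0.22×1.48 = 1.2151
Treynor = (R_P − R_f) / β_P = (12.14% − 2.69%) / 1.2151 = 9.45% / 1.2151 = 7.78%

7.78%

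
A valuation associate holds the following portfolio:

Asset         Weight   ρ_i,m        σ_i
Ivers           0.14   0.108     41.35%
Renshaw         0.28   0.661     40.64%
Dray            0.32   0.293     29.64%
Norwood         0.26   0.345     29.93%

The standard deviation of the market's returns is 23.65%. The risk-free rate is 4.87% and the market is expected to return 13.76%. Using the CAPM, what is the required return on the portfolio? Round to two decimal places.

9.99%

β_Ivers = 0.108 × 41.35% / 23.65% = 0.1888
β_Renshaw = 0.661 × 40.64% / 23.65% = 1.1359
β_Dray = 0.293 × 29.64% / 23.65% = 0.3672
β_Norwood = 0.345 × 29.93% / 23.65% = 0.4366
β_P = Σ w_i β_i = 0.14×0.1888 + 0.28×1.1359 + 0.32×0.3672 + 0.26×0.4366 = 0.5755
MRP = 13.76% − 4.87% = 8.89%
E(R_P) = R_f + β_P × MRP = 4.87% + 0.5755 × 8.89% = 9.99%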